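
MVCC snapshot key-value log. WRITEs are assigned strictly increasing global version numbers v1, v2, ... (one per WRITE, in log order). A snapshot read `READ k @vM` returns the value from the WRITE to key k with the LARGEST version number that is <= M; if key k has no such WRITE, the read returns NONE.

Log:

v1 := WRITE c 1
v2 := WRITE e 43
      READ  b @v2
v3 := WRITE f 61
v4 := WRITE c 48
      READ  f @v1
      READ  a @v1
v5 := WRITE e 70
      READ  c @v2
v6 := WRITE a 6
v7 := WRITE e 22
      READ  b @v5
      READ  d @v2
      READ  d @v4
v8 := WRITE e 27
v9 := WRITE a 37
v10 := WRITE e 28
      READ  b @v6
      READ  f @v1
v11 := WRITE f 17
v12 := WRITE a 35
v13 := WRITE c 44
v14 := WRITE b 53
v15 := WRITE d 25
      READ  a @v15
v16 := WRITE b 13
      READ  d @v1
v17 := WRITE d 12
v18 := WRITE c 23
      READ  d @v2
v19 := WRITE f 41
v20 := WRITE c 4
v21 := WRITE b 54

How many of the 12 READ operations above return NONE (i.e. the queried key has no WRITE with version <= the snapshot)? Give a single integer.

v1: WRITE c=1  (c history now [(1, 1)])
v2: WRITE e=43  (e history now [(2, 43)])
READ b @v2: history=[] -> no version <= 2 -> NONE
v3: WRITE f=61  (f history now [(3, 61)])
v4: WRITE c=48  (c history now [(1, 1), (4, 48)])
READ f @v1: history=[(3, 61)] -> no version <= 1 -> NONE
READ a @v1: history=[] -> no version <= 1 -> NONE
v5: WRITE e=70  (e history now [(2, 43), (5, 70)])
READ c @v2: history=[(1, 1), (4, 48)] -> pick v1 -> 1
v6: WRITE a=6  (a history now [(6, 6)])
v7: WRITE e=22  (e history now [(2, 43), (5, 70), (7, 22)])
READ b @v5: history=[] -> no version <= 5 -> NONE
READ d @v2: history=[] -> no version <= 2 -> NONE
READ d @v4: history=[] -> no version <= 4 -> NONE
v8: WRITE e=27  (e history now [(2, 43), (5, 70), (7, 22), (8, 27)])
v9: WRITE a=37  (a history now [(6, 6), (9, 37)])
v10: WRITE e=28  (e history now [(2, 43), (5, 70), (7, 22), (8, 27), (10, 28)])
READ b @v6: history=[] -> no version <= 6 -> NONE
READ f @v1: history=[(3, 61)] -> no version <= 1 -> NONE
v11: WRITE f=17  (f history now [(3, 61), (11, 17)])
v12: WRITE a=35  (a history now [(6, 6), (9, 37), (12, 35)])
v13: WRITE c=44  (c history now [(1, 1), (4, 48), (13, 44)])
v14: WRITE b=53  (b history now [(14, 53)])
v15: WRITE d=25  (d history now [(15, 25)])
READ a @v15: history=[(6, 6), (9, 37), (12, 35)] -> pick v12 -> 35
v16: WRITE b=13  (b history now [(14, 53), (16, 13)])
READ d @v1: history=[(15, 25)] -> no version <= 1 -> NONE
v17: WRITE d=12  (d history now [(15, 25), (17, 12)])
v18: WRITE c=23  (c history now [(1, 1), (4, 48), (13, 44), (18, 23)])
READ d @v2: history=[(15, 25), (17, 12)] -> no version <= 2 -> NONE
v19: WRITE f=41  (f history now [(3, 61), (11, 17), (19, 41)])
v20: WRITE c=4  (c history now [(1, 1), (4, 48), (13, 44), (18, 23), (20, 4)])
v21: WRITE b=54  (b history now [(14, 53), (16, 13), (21, 54)])
Read results in order: ['NONE', 'NONE', 'NONE', '1', 'NONE', 'NONE', 'NONE', 'NONE', 'NONE', '35', 'NONE', 'NONE']
NONE count = 10

Answer: 10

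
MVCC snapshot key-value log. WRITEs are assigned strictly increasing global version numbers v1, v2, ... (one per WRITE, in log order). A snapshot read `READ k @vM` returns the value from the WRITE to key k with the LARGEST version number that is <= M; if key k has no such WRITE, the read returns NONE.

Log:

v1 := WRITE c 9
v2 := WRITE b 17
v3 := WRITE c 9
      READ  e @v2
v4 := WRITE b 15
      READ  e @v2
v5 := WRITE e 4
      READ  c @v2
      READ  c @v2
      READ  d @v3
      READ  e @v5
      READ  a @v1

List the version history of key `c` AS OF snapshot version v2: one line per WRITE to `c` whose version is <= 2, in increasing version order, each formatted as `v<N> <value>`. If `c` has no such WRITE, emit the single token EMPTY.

Answer: v1 9

Derivation:
Scan writes for key=c with version <= 2:
  v1 WRITE c 9 -> keep
  v2 WRITE b 17 -> skip
  v3 WRITE c 9 -> drop (> snap)
  v4 WRITE b 15 -> skip
  v5 WRITE e 4 -> skip
Collected: [(1, 9)]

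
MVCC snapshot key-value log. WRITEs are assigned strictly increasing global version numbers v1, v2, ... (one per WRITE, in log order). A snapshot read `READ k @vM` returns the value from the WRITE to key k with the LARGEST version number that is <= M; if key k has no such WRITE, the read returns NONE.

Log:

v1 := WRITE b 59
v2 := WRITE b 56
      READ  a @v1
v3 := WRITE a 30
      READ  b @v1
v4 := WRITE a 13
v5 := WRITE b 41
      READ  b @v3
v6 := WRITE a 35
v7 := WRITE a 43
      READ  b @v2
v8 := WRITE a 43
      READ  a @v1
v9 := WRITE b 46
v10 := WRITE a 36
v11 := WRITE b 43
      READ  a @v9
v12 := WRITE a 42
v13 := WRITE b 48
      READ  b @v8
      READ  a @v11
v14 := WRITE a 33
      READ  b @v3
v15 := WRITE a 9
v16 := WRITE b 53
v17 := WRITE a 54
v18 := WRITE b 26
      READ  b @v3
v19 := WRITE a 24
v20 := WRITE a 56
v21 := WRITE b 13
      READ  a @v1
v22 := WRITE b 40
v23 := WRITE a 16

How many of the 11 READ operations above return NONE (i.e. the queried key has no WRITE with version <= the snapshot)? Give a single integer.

Answer: 3

Derivation:
v1: WRITE b=59  (b history now [(1, 59)])
v2: WRITE b=56  (b history now [(1, 59), (2, 56)])
READ a @v1: history=[] -> no version <= 1 -> NONE
v3: WRITE a=30  (a history now [(3, 30)])
READ b @v1: history=[(1, 59), (2, 56)] -> pick v1 -> 59
v4: WRITE a=13  (a history now [(3, 30), (4, 13)])
v5: WRITE b=41  (b history now [(1, 59), (2, 56), (5, 41)])
READ b @v3: history=[(1, 59), (2, 56), (5, 41)] -> pick v2 -> 56
v6: WRITE a=35  (a history now [(3, 30), (4, 13), (6, 35)])
v7: WRITE a=43  (a history now [(3, 30), (4, 13), (6, 35), (7, 43)])
READ b @v2: history=[(1, 59), (2, 56), (5, 41)] -> pick v2 -> 56
v8: WRITE a=43  (a history now [(3, 30), (4, 13), (6, 35), (7, 43), (8, 43)])
READ a @v1: history=[(3, 30), (4, 13), (6, 35), (7, 43), (8, 43)] -> no version <= 1 -> NONE
v9: WRITE b=46  (b history now [(1, 59), (2, 56), (5, 41), (9, 46)])
v10: WRITE a=36  (a history now [(3, 30), (4, 13), (6, 35), (7, 43), (8, 43), (10, 36)])
v11: WRITE b=43  (b history now [(1, 59), (2, 56), (5, 41), (9, 46), (11, 43)])
READ a @v9: history=[(3, 30), (4, 13), (6, 35), (7, 43), (8, 43), (10, 36)] -> pick v8 -> 43
v12: WRITE a=42  (a history now [(3, 30), (4, 13), (6, 35), (7, 43), (8, 43), (10, 36), (12, 42)])
v13: WRITE b=48  (b history now [(1, 59), (2, 56), (5, 41), (9, 46), (11, 43), (13, 48)])
READ b @v8: history=[(1, 59), (2, 56), (5, 41), (9, 46), (11, 43), (13, 48)] -> pick v5 -> 41
READ a @v11: history=[(3, 30), (4, 13), (6, 35), (7, 43), (8, 43), (10, 36), (12, 42)] -> pick v10 -> 36
v14: WRITE a=33  (a history now [(3, 30), (4, 13), (6, 35), (7, 43), (8, 43), (10, 36), (12, 42), (14, 33)])
READ b @v3: history=[(1, 59), (2, 56), (5, 41), (9, 46), (11, 43), (13, 48)] -> pick v2 -> 56
v15: WRITE a=9  (a history now [(3, 30), (4, 13), (6, 35), (7, 43), (8, 43), (10, 36), (12, 42), (14, 33), (15, 9)])
v16: WRITE b=53  (b history now [(1, 59), (2, 56), (5, 41), (9, 46), (11, 43), (13, 48), (16, 53)])
v17: WRITE a=54  (a history now [(3, 30), (4, 13), (6, 35), (7, 43), (8, 43), (10, 36), (12, 42), (14, 33), (15, 9), (17, 54)])
v18: WRITE b=26  (b history now [(1, 59), (2, 56), (5, 41), (9, 46), (11, 43), (13, 48), (16, 53), (18, 26)])
READ b @v3: history=[(1, 59), (2, 56), (5, 41), (9, 46), (11, 43), (13, 48), (16, 53), (18, 26)] -> pick v2 -> 56
v19: WRITE a=24  (a history now [(3, 30), (4, 13), (6, 35), (7, 43), (8, 43), (10, 36), (12, 42), (14, 33), (15, 9), (17, 54), (19, 24)])
v20: WRITE a=56  (a history now [(3, 30), (4, 13), (6, 35), (7, 43), (8, 43), (10, 36), (12, 42), (14, 33), (15, 9), (17, 54), (19, 24), (20, 56)])
v21: WRITE b=13  (b history now [(1, 59), (2, 56), (5, 41), (9, 46), (11, 43), (13, 48), (16, 53), (18, 26), (21, 13)])
READ a @v1: history=[(3, 30), (4, 13), (6, 35), (7, 43), (8, 43), (10, 36), (12, 42), (14, 33), (15, 9), (17, 54), (19, 24), (20, 56)] -> no version <= 1 -> NONE
v22: WRITE b=40  (b history now [(1, 59), (2, 56), (5, 41), (9, 46), (11, 43), (13, 48), (16, 53), (18, 26), (21, 13), (22, 40)])
v23: WRITE a=16  (a history now [(3, 30), (4, 13), (6, 35), (7, 43), (8, 43), (10, 36), (12, 42), (14, 33), (15, 9), (17, 54), (19, 24), (20, 56), (23, 16)])
Read results in order: ['NONE', '59', '56', '56', 'NONE', '43', '41', '36', '56', '56', 'NONE']
NONE count = 3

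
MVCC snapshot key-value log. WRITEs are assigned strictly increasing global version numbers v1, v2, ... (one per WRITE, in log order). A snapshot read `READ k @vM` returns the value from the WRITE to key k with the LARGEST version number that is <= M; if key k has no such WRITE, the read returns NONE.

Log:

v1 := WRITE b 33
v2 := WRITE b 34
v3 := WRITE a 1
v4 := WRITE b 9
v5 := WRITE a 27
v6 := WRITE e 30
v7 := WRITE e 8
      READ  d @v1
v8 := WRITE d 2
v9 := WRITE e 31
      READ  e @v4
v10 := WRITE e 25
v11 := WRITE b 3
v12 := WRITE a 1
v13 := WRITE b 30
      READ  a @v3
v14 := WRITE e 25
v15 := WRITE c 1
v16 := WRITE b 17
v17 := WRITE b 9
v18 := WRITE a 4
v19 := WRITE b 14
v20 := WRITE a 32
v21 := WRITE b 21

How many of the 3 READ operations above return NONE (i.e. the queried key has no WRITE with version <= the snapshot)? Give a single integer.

Answer: 2

Derivation:
v1: WRITE b=33  (b history now [(1, 33)])
v2: WRITE b=34  (b history now [(1, 33), (2, 34)])
v3: WRITE a=1  (a history now [(3, 1)])
v4: WRITE b=9  (b history now [(1, 33), (2, 34), (4, 9)])
v5: WRITE a=27  (a history now [(3, 1), (5, 27)])
v6: WRITE e=30  (e history now [(6, 30)])
v7: WRITE e=8  (e history now [(6, 30), (7, 8)])
READ d @v1: history=[] -> no version <= 1 -> NONE
v8: WRITE d=2  (d history now [(8, 2)])
v9: WRITE e=31  (e history now [(6, 30), (7, 8), (9, 31)])
READ e @v4: history=[(6, 30), (7, 8), (9, 31)] -> no version <= 4 -> NONE
v10: WRITE e=25  (e history now [(6, 30), (7, 8), (9, 31), (10, 25)])
v11: WRITE b=3  (b history now [(1, 33), (2, 34), (4, 9), (11, 3)])
v12: WRITE a=1  (a history now [(3, 1), (5, 27), (12, 1)])
v13: WRITE b=30  (b history now [(1, 33), (2, 34), (4, 9), (11, 3), (13, 30)])
READ a @v3: history=[(3, 1), (5, 27), (12, 1)] -> pick v3 -> 1
v14: WRITE e=25  (e history now [(6, 30), (7, 8), (9, 31), (10, 25), (14, 25)])
v15: WRITE c=1  (c history now [(15, 1)])
v16: WRITE b=17  (b history now [(1, 33), (2, 34), (4, 9), (11, 3), (13, 30), (16, 17)])
v17: WRITE b=9  (b history now [(1, 33), (2, 34), (4, 9), (11, 3), (13, 30), (16, 17), (17, 9)])
v18: WRITE a=4  (a history now [(3, 1), (5, 27), (12, 1), (18, 4)])
v19: WRITE b=14  (b history now [(1, 33), (2, 34), (4, 9), (11, 3), (13, 30), (16, 17), (17, 9), (19, 14)])
v20: WRITE a=32  (a history now [(3, 1), (5, 27), (12, 1), (18, 4), (20, 32)])
v21: WRITE b=21  (b history now [(1, 33), (2, 34), (4, 9), (11, 3), (13, 30), (16, 17), (17, 9), (19, 14), (21, 21)])
Read results in order: ['NONE', 'NONE', '1']
NONE count = 2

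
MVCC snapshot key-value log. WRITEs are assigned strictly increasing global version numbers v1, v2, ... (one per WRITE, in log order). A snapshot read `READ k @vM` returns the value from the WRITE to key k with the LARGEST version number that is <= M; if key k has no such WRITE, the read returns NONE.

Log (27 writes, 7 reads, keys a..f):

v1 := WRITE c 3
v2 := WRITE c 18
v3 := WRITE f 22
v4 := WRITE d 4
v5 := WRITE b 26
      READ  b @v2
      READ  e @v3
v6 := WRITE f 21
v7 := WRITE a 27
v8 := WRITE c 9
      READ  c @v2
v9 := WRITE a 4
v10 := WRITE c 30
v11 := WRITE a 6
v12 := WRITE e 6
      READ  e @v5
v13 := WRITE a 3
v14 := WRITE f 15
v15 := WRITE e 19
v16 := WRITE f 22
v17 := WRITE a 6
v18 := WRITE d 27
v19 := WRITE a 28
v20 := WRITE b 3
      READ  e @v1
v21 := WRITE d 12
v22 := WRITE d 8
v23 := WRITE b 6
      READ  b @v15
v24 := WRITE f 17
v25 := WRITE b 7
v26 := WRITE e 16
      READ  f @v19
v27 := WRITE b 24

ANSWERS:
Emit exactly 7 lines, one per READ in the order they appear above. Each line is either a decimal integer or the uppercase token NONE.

v1: WRITE c=3  (c history now [(1, 3)])
v2: WRITE c=18  (c history now [(1, 3), (2, 18)])
v3: WRITE f=22  (f history now [(3, 22)])
v4: WRITE d=4  (d history now [(4, 4)])
v5: WRITE b=26  (b history now [(5, 26)])
READ b @v2: history=[(5, 26)] -> no version <= 2 -> NONE
READ e @v3: history=[] -> no version <= 3 -> NONE
v6: WRITE f=21  (f history now [(3, 22), (6, 21)])
v7: WRITE a=27  (a history now [(7, 27)])
v8: WRITE c=9  (c history now [(1, 3), (2, 18), (8, 9)])
READ c @v2: history=[(1, 3), (2, 18), (8, 9)] -> pick v2 -> 18
v9: WRITE a=4  (a history now [(7, 27), (9, 4)])
v10: WRITE c=30  (c history now [(1, 3), (2, 18), (8, 9), (10, 30)])
v11: WRITE a=6  (a history now [(7, 27), (9, 4), (11, 6)])
v12: WRITE e=6  (e history now [(12, 6)])
READ e @v5: history=[(12, 6)] -> no version <= 5 -> NONE
v13: WRITE a=3  (a history now [(7, 27), (9, 4), (11, 6), (13, 3)])
v14: WRITE f=15  (f history now [(3, 22), (6, 21), (14, 15)])
v15: WRITE e=19  (e history now [(12, 6), (15, 19)])
v16: WRITE f=22  (f history now [(3, 22), (6, 21), (14, 15), (16, 22)])
v17: WRITE a=6  (a history now [(7, 27), (9, 4), (11, 6), (13, 3), (17, 6)])
v18: WRITE d=27  (d history now [(4, 4), (18, 27)])
v19: WRITE a=28  (a history now [(7, 27), (9, 4), (11, 6), (13, 3), (17, 6), (19, 28)])
v20: WRITE b=3  (b history now [(5, 26), (20, 3)])
READ e @v1: history=[(12, 6), (15, 19)] -> no version <= 1 -> NONE
v21: WRITE d=12  (d history now [(4, 4), (18, 27), (21, 12)])
v22: WRITE d=8  (d history now [(4, 4), (18, 27), (21, 12), (22, 8)])
v23: WRITE b=6  (b history now [(5, 26), (20, 3), (23, 6)])
READ b @v15: history=[(5, 26), (20, 3), (23, 6)] -> pick v5 -> 26
v24: WRITE f=17  (f history now [(3, 22), (6, 21), (14, 15), (16, 22), (24, 17)])
v25: WRITE b=7  (b history now [(5, 26), (20, 3), (23, 6), (25, 7)])
v26: WRITE e=16  (e history now [(12, 6), (15, 19), (26, 16)])
READ f @v19: history=[(3, 22), (6, 21), (14, 15), (16, 22), (24, 17)] -> pick v16 -> 22
v27: WRITE b=24  (b history now [(5, 26), (20, 3), (23, 6), (25, 7), (27, 24)])

Answer: NONE
NONE
18
NONE
NONE
26
22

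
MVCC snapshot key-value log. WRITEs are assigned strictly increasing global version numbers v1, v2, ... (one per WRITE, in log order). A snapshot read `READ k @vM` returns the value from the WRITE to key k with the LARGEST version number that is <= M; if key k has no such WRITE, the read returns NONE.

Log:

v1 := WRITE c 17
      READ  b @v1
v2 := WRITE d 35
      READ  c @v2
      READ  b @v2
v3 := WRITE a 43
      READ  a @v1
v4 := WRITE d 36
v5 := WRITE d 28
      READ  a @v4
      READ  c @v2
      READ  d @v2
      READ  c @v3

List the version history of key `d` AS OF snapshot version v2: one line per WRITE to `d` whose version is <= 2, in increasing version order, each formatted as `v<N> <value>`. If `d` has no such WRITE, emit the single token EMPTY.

Answer: v2 35

Derivation:
Scan writes for key=d with version <= 2:
  v1 WRITE c 17 -> skip
  v2 WRITE d 35 -> keep
  v3 WRITE a 43 -> skip
  v4 WRITE d 36 -> drop (> snap)
  v5 WRITE d 28 -> drop (> snap)
Collected: [(2, 35)]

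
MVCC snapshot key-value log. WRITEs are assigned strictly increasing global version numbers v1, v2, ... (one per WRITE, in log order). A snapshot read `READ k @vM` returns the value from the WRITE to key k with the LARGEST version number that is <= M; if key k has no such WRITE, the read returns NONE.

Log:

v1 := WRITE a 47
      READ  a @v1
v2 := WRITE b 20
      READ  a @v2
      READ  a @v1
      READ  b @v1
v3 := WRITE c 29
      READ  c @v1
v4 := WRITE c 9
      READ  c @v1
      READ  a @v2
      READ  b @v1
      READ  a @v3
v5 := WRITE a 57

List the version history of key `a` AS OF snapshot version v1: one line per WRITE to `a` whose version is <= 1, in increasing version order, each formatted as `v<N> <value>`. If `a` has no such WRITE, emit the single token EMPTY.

Scan writes for key=a with version <= 1:
  v1 WRITE a 47 -> keep
  v2 WRITE b 20 -> skip
  v3 WRITE c 29 -> skip
  v4 WRITE c 9 -> skip
  v5 WRITE a 57 -> drop (> snap)
Collected: [(1, 47)]

Answer: v1 47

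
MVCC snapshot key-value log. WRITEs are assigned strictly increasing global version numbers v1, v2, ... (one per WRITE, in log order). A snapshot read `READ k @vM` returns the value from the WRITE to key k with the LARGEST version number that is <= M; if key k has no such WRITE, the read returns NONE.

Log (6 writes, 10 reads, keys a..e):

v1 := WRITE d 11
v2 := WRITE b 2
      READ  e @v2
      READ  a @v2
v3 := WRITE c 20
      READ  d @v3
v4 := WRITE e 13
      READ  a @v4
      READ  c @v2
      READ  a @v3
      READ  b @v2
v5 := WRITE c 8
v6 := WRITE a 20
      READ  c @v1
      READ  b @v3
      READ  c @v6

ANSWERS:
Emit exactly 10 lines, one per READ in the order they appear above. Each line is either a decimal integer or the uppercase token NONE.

Answer: NONE
NONE
11
NONE
NONE
NONE
2
NONE
2
8

Derivation:
v1: WRITE d=11  (d history now [(1, 11)])
v2: WRITE b=2  (b history now [(2, 2)])
READ e @v2: history=[] -> no version <= 2 -> NONE
READ a @v2: history=[] -> no version <= 2 -> NONE
v3: WRITE c=20  (c history now [(3, 20)])
READ d @v3: history=[(1, 11)] -> pick v1 -> 11
v4: WRITE e=13  (e history now [(4, 13)])
READ a @v4: history=[] -> no version <= 4 -> NONE
READ c @v2: history=[(3, 20)] -> no version <= 2 -> NONE
READ a @v3: history=[] -> no version <= 3 -> NONE
READ b @v2: history=[(2, 2)] -> pick v2 -> 2
v5: WRITE c=8  (c history now [(3, 20), (5, 8)])
v6: WRITE a=20  (a history now [(6, 20)])
READ c @v1: history=[(3, 20), (5, 8)] -> no version <= 1 -> NONE
READ b @v3: history=[(2, 2)] -> pick v2 -> 2
READ c @v6: history=[(3, 20), (5, 8)] -> pick v5 -> 8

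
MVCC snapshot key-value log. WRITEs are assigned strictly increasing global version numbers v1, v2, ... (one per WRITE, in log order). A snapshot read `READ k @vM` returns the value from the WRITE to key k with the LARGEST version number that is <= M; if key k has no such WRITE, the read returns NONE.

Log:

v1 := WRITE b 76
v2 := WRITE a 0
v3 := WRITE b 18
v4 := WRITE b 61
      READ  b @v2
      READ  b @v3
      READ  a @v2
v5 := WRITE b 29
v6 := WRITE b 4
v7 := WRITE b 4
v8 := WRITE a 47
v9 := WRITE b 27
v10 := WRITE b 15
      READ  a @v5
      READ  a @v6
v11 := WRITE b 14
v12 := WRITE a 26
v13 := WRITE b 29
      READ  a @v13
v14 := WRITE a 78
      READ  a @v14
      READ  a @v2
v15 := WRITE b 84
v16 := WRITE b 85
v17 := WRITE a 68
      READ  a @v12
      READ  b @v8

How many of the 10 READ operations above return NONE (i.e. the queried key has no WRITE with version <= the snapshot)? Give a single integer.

v1: WRITE b=76  (b history now [(1, 76)])
v2: WRITE a=0  (a history now [(2, 0)])
v3: WRITE b=18  (b history now [(1, 76), (3, 18)])
v4: WRITE b=61  (b history now [(1, 76), (3, 18), (4, 61)])
READ b @v2: history=[(1, 76), (3, 18), (4, 61)] -> pick v1 -> 76
READ b @v3: history=[(1, 76), (3, 18), (4, 61)] -> pick v3 -> 18
READ a @v2: history=[(2, 0)] -> pick v2 -> 0
v5: WRITE b=29  (b history now [(1, 76), (3, 18), (4, 61), (5, 29)])
v6: WRITE b=4  (b history now [(1, 76), (3, 18), (4, 61), (5, 29), (6, 4)])
v7: WRITE b=4  (b history now [(1, 76), (3, 18), (4, 61), (5, 29), (6, 4), (7, 4)])
v8: WRITE a=47  (a history now [(2, 0), (8, 47)])
v9: WRITE b=27  (b history now [(1, 76), (3, 18), (4, 61), (5, 29), (6, 4), (7, 4), (9, 27)])
v10: WRITE b=15  (b history now [(1, 76), (3, 18), (4, 61), (5, 29), (6, 4), (7, 4), (9, 27), (10, 15)])
READ a @v5: history=[(2, 0), (8, 47)] -> pick v2 -> 0
READ a @v6: history=[(2, 0), (8, 47)] -> pick v2 -> 0
v11: WRITE b=14  (b history now [(1, 76), (3, 18), (4, 61), (5, 29), (6, 4), (7, 4), (9, 27), (10, 15), (11, 14)])
v12: WRITE a=26  (a history now [(2, 0), (8, 47), (12, 26)])
v13: WRITE b=29  (b history now [(1, 76), (3, 18), (4, 61), (5, 29), (6, 4), (7, 4), (9, 27), (10, 15), (11, 14), (13, 29)])
READ a @v13: history=[(2, 0), (8, 47), (12, 26)] -> pick v12 -> 26
v14: WRITE a=78  (a history now [(2, 0), (8, 47), (12, 26), (14, 78)])
READ a @v14: history=[(2, 0), (8, 47), (12, 26), (14, 78)] -> pick v14 -> 78
READ a @v2: history=[(2, 0), (8, 47), (12, 26), (14, 78)] -> pick v2 -> 0
v15: WRITE b=84  (b history now [(1, 76), (3, 18), (4, 61), (5, 29), (6, 4), (7, 4), (9, 27), (10, 15), (11, 14), (13, 29), (15, 84)])
v16: WRITE b=85  (b history now [(1, 76), (3, 18), (4, 61), (5, 29), (6, 4), (7, 4), (9, 27), (10, 15), (11, 14), (13, 29), (15, 84), (16, 85)])
v17: WRITE a=68  (a history now [(2, 0), (8, 47), (12, 26), (14, 78), (17, 68)])
READ a @v12: history=[(2, 0), (8, 47), (12, 26), (14, 78), (17, 68)] -> pick v12 -> 26
READ b @v8: history=[(1, 76), (3, 18), (4, 61), (5, 29), (6, 4), (7, 4), (9, 27), (10, 15), (11, 14), (13, 29), (15, 84), (16, 85)] -> pick v7 -> 4
Read results in order: ['76', '18', '0', '0', '0', '26', '78', '0', '26', '4']
NONE count = 0

Answer: 0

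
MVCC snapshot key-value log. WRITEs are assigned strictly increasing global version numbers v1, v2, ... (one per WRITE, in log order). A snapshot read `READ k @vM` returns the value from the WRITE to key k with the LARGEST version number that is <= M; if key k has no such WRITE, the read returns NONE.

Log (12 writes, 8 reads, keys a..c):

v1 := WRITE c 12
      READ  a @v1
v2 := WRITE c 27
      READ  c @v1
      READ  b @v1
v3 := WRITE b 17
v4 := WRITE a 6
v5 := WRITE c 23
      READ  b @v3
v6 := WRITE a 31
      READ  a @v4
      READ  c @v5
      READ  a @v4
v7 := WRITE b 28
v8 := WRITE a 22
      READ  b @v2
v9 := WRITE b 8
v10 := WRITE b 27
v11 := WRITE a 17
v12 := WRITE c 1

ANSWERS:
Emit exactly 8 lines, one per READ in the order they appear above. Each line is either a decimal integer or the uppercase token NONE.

v1: WRITE c=12  (c history now [(1, 12)])
READ a @v1: history=[] -> no version <= 1 -> NONE
v2: WRITE c=27  (c history now [(1, 12), (2, 27)])
READ c @v1: history=[(1, 12), (2, 27)] -> pick v1 -> 12
READ b @v1: history=[] -> no version <= 1 -> NONE
v3: WRITE b=17  (b history now [(3, 17)])
v4: WRITE a=6  (a history now [(4, 6)])
v5: WRITE c=23  (c history now [(1, 12), (2, 27), (5, 23)])
READ b @v3: history=[(3, 17)] -> pick v3 -> 17
v6: WRITE a=31  (a history now [(4, 6), (6, 31)])
READ a @v4: history=[(4, 6), (6, 31)] -> pick v4 -> 6
READ c @v5: history=[(1, 12), (2, 27), (5, 23)] -> pick v5 -> 23
READ a @v4: history=[(4, 6), (6, 31)] -> pick v4 -> 6
v7: WRITE b=28  (b history now [(3, 17), (7, 28)])
v8: WRITE a=22  (a history now [(4, 6), (6, 31), (8, 22)])
READ b @v2: history=[(3, 17), (7, 28)] -> no version <= 2 -> NONE
v9: WRITE b=8  (b history now [(3, 17), (7, 28), (9, 8)])
v10: WRITE b=27  (b history now [(3, 17), (7, 28), (9, 8), (10, 27)])
v11: WRITE a=17  (a history now [(4, 6), (6, 31), (8, 22), (11, 17)])
v12: WRITE c=1  (c history now [(1, 12), (2, 27), (5, 23), (12, 1)])

Answer: NONE
12
NONE
17
6
23
6
NONE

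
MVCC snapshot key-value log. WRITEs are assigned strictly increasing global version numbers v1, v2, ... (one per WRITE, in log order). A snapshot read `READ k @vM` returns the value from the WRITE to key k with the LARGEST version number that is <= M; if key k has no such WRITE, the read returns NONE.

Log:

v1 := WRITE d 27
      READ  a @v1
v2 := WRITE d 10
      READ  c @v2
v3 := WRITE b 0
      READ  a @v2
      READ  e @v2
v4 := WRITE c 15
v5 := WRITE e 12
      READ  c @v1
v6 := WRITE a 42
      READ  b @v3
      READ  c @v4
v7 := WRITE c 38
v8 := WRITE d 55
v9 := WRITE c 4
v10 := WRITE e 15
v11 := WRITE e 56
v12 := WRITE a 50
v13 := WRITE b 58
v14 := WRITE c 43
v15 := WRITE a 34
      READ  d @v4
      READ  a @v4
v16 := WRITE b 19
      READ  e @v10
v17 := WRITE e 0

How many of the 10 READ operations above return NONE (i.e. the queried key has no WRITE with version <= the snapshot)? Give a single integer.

v1: WRITE d=27  (d history now [(1, 27)])
READ a @v1: history=[] -> no version <= 1 -> NONE
v2: WRITE d=10  (d history now [(1, 27), (2, 10)])
READ c @v2: history=[] -> no version <= 2 -> NONE
v3: WRITE b=0  (b history now [(3, 0)])
READ a @v2: history=[] -> no version <= 2 -> NONE
READ e @v2: history=[] -> no version <= 2 -> NONE
v4: WRITE c=15  (c history now [(4, 15)])
v5: WRITE e=12  (e history now [(5, 12)])
READ c @v1: history=[(4, 15)] -> no version <= 1 -> NONE
v6: WRITE a=42  (a history now [(6, 42)])
READ b @v3: history=[(3, 0)] -> pick v3 -> 0
READ c @v4: history=[(4, 15)] -> pick v4 -> 15
v7: WRITE c=38  (c history now [(4, 15), (7, 38)])
v8: WRITE d=55  (d history now [(1, 27), (2, 10), (8, 55)])
v9: WRITE c=4  (c history now [(4, 15), (7, 38), (9, 4)])
v10: WRITE e=15  (e history now [(5, 12), (10, 15)])
v11: WRITE e=56  (e history now [(5, 12), (10, 15), (11, 56)])
v12: WRITE a=50  (a history now [(6, 42), (12, 50)])
v13: WRITE b=58  (b history now [(3, 0), (13, 58)])
v14: WRITE c=43  (c history now [(4, 15), (7, 38), (9, 4), (14, 43)])
v15: WRITE a=34  (a history now [(6, 42), (12, 50), (15, 34)])
READ d @v4: history=[(1, 27), (2, 10), (8, 55)] -> pick v2 -> 10
READ a @v4: history=[(6, 42), (12, 50), (15, 34)] -> no version <= 4 -> NONE
v16: WRITE b=19  (b history now [(3, 0), (13, 58), (16, 19)])
READ e @v10: history=[(5, 12), (10, 15), (11, 56)] -> pick v10 -> 15
v17: WRITE e=0  (e history now [(5, 12), (10, 15), (11, 56), (17, 0)])
Read results in order: ['NONE', 'NONE', 'NONE', 'NONE', 'NONE', '0', '15', '10', 'NONE', '15']
NONE count = 6

Answer: 6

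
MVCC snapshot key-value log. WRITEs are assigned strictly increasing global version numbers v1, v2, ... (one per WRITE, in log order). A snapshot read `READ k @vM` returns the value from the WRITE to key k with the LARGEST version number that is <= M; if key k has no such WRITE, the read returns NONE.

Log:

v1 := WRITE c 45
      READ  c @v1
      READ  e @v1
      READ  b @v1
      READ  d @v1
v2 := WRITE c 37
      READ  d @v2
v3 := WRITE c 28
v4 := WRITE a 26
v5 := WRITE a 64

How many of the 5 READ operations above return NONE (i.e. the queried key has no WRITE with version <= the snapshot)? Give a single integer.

Answer: 4

Derivation:
v1: WRITE c=45  (c history now [(1, 45)])
READ c @v1: history=[(1, 45)] -> pick v1 -> 45
READ e @v1: history=[] -> no version <= 1 -> NONE
READ b @v1: history=[] -> no version <= 1 -> NONE
READ d @v1: history=[] -> no version <= 1 -> NONE
v2: WRITE c=37  (c history now [(1, 45), (2, 37)])
READ d @v2: history=[] -> no version <= 2 -> NONE
v3: WRITE c=28  (c history now [(1, 45), (2, 37), (3, 28)])
v4: WRITE a=26  (a history now [(4, 26)])
v5: WRITE a=64  (a history now [(4, 26), (5, 64)])
Read results in order: ['45', 'NONE', 'NONE', 'NONE', 'NONE']
NONE count = 4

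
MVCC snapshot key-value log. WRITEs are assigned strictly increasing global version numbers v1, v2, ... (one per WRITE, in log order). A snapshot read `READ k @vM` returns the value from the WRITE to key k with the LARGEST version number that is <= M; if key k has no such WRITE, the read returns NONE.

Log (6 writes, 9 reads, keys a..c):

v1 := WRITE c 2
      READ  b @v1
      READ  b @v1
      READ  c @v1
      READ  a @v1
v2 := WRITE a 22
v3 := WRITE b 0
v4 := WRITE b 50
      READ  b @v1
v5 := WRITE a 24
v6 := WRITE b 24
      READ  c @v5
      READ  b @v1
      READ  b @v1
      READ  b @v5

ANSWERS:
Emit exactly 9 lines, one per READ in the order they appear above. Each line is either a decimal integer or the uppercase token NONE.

Answer: NONE
NONE
2
NONE
NONE
2
NONE
NONE
50

Derivation:
v1: WRITE c=2  (c history now [(1, 2)])
READ b @v1: history=[] -> no version <= 1 -> NONE
READ b @v1: history=[] -> no version <= 1 -> NONE
READ c @v1: history=[(1, 2)] -> pick v1 -> 2
READ a @v1: history=[] -> no version <= 1 -> NONE
v2: WRITE a=22  (a history now [(2, 22)])
v3: WRITE b=0  (b history now [(3, 0)])
v4: WRITE b=50  (b history now [(3, 0), (4, 50)])
READ b @v1: history=[(3, 0), (4, 50)] -> no version <= 1 -> NONE
v5: WRITE a=24  (a history now [(2, 22), (5, 24)])
v6: WRITE b=24  (b history now [(3, 0), (4, 50), (6, 24)])
READ c @v5: history=[(1, 2)] -> pick v1 -> 2
READ b @v1: history=[(3, 0), (4, 50), (6, 24)] -> no version <= 1 -> NONE
READ b @v1: history=[(3, 0), (4, 50), (6, 24)] -> no version <= 1 -> NONE
READ b @v5: history=[(3, 0), (4, 50), (6, 24)] -> pick v4 -> 50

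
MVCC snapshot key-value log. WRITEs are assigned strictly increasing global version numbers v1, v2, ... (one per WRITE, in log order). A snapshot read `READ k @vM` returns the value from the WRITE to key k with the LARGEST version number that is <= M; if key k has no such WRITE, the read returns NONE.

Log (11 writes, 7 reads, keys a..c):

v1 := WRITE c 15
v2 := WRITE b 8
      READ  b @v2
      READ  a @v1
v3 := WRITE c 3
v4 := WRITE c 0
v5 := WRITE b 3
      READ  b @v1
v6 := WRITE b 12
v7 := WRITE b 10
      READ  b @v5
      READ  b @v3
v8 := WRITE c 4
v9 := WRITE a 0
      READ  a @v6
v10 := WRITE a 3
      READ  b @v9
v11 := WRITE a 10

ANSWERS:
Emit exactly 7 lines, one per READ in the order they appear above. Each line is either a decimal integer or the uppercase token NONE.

v1: WRITE c=15  (c history now [(1, 15)])
v2: WRITE b=8  (b history now [(2, 8)])
READ b @v2: history=[(2, 8)] -> pick v2 -> 8
READ a @v1: history=[] -> no version <= 1 -> NONE
v3: WRITE c=3  (c history now [(1, 15), (3, 3)])
v4: WRITE c=0  (c history now [(1, 15), (3, 3), (4, 0)])
v5: WRITE b=3  (b history now [(2, 8), (5, 3)])
READ b @v1: history=[(2, 8), (5, 3)] -> no version <= 1 -> NONE
v6: WRITE b=12  (b history now [(2, 8), (5, 3), (6, 12)])
v7: WRITE b=10  (b history now [(2, 8), (5, 3), (6, 12), (7, 10)])
READ b @v5: history=[(2, 8), (5, 3), (6, 12), (7, 10)] -> pick v5 -> 3
READ b @v3: history=[(2, 8), (5, 3), (6, 12), (7, 10)] -> pick v2 -> 8
v8: WRITE c=4  (c history now [(1, 15), (3, 3), (4, 0), (8, 4)])
v9: WRITE a=0  (a history now [(9, 0)])
READ a @v6: history=[(9, 0)] -> no version <= 6 -> NONE
v10: WRITE a=3  (a history now [(9, 0), (10, 3)])
READ b @v9: history=[(2, 8), (5, 3), (6, 12), (7, 10)] -> pick v7 -> 10
v11: WRITE a=10  (a history now [(9, 0), (10, 3), (11, 10)])

Answer: 8
NONE
NONE
3
8
NONE
10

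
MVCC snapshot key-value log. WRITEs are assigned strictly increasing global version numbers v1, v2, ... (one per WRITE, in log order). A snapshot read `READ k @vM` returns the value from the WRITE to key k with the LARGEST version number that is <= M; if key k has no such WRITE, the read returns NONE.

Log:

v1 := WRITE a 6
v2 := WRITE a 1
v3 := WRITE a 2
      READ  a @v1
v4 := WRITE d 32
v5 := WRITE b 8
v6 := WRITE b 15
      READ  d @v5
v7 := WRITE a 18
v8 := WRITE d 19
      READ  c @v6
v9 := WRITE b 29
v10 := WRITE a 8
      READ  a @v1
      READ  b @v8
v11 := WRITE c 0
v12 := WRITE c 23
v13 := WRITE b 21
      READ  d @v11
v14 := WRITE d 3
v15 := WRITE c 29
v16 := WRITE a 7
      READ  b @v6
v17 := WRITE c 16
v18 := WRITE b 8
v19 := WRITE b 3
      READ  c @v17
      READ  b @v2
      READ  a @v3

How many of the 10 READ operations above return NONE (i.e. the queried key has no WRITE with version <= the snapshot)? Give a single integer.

v1: WRITE a=6  (a history now [(1, 6)])
v2: WRITE a=1  (a history now [(1, 6), (2, 1)])
v3: WRITE a=2  (a history now [(1, 6), (2, 1), (3, 2)])
READ a @v1: history=[(1, 6), (2, 1), (3, 2)] -> pick v1 -> 6
v4: WRITE d=32  (d history now [(4, 32)])
v5: WRITE b=8  (b history now [(5, 8)])
v6: WRITE b=15  (b history now [(5, 8), (6, 15)])
READ d @v5: history=[(4, 32)] -> pick v4 -> 32
v7: WRITE a=18  (a history now [(1, 6), (2, 1), (3, 2), (7, 18)])
v8: WRITE d=19  (d history now [(4, 32), (8, 19)])
READ c @v6: history=[] -> no version <= 6 -> NONE
v9: WRITE b=29  (b history now [(5, 8), (6, 15), (9, 29)])
v10: WRITE a=8  (a history now [(1, 6), (2, 1), (3, 2), (7, 18), (10, 8)])
READ a @v1: history=[(1, 6), (2, 1), (3, 2), (7, 18), (10, 8)] -> pick v1 -> 6
READ b @v8: history=[(5, 8), (6, 15), (9, 29)] -> pick v6 -> 15
v11: WRITE c=0  (c history now [(11, 0)])
v12: WRITE c=23  (c history now [(11, 0), (12, 23)])
v13: WRITE b=21  (b history now [(5, 8), (6, 15), (9, 29), (13, 21)])
READ d @v11: history=[(4, 32), (8, 19)] -> pick v8 -> 19
v14: WRITE d=3  (d history now [(4, 32), (8, 19), (14, 3)])
v15: WRITE c=29  (c history now [(11, 0), (12, 23), (15, 29)])
v16: WRITE a=7  (a history now [(1, 6), (2, 1), (3, 2), (7, 18), (10, 8), (16, 7)])
READ b @v6: history=[(5, 8), (6, 15), (9, 29), (13, 21)] -> pick v6 -> 15
v17: WRITE c=16  (c history now [(11, 0), (12, 23), (15, 29), (17, 16)])
v18: WRITE b=8  (b history now [(5, 8), (6, 15), (9, 29), (13, 21), (18, 8)])
v19: WRITE b=3  (b history now [(5, 8), (6, 15), (9, 29), (13, 21), (18, 8), (19, 3)])
READ c @v17: history=[(11, 0), (12, 23), (15, 29), (17, 16)] -> pick v17 -> 16
READ b @v2: history=[(5, 8), (6, 15), (9, 29), (13, 21), (18, 8), (19, 3)] -> no version <= 2 -> NONE
READ a @v3: history=[(1, 6), (2, 1), (3, 2), (7, 18), (10, 8), (16, 7)] -> pick v3 -> 2
Read results in order: ['6', '32', 'NONE', '6', '15', '19', '15', '16', 'NONE', '2']
NONE count = 2

Answer: 2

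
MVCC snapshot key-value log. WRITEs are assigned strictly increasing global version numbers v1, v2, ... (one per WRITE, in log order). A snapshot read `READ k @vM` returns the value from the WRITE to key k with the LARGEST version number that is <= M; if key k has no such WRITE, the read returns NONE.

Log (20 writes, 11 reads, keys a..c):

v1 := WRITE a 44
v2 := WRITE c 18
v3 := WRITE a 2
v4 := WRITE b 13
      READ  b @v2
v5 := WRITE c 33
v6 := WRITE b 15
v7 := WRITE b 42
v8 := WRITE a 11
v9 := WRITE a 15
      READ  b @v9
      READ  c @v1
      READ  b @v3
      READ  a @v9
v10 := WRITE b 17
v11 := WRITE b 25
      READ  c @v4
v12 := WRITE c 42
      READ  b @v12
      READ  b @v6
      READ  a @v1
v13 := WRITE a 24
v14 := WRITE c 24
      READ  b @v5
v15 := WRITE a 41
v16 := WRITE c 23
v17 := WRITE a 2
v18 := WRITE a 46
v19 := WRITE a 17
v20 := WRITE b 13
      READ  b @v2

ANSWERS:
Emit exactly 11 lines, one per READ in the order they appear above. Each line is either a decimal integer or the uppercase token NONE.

Answer: NONE
42
NONE
NONE
15
18
25
15
44
13
NONE

Derivation:
v1: WRITE a=44  (a history now [(1, 44)])
v2: WRITE c=18  (c history now [(2, 18)])
v3: WRITE a=2  (a history now [(1, 44), (3, 2)])
v4: WRITE b=13  (b history now [(4, 13)])
READ b @v2: history=[(4, 13)] -> no version <= 2 -> NONE
v5: WRITE c=33  (c history now [(2, 18), (5, 33)])
v6: WRITE b=15  (b history now [(4, 13), (6, 15)])
v7: WRITE b=42  (b history now [(4, 13), (6, 15), (7, 42)])
v8: WRITE a=11  (a history now [(1, 44), (3, 2), (8, 11)])
v9: WRITE a=15  (a history now [(1, 44), (3, 2), (8, 11), (9, 15)])
READ b @v9: history=[(4, 13), (6, 15), (7, 42)] -> pick v7 -> 42
READ c @v1: history=[(2, 18), (5, 33)] -> no version <= 1 -> NONE
READ b @v3: history=[(4, 13), (6, 15), (7, 42)] -> no version <= 3 -> NONE
READ a @v9: history=[(1, 44), (3, 2), (8, 11), (9, 15)] -> pick v9 -> 15
v10: WRITE b=17  (b history now [(4, 13), (6, 15), (7, 42), (10, 17)])
v11: WRITE b=25  (b history now [(4, 13), (6, 15), (7, 42), (10, 17), (11, 25)])
READ c @v4: history=[(2, 18), (5, 33)] -> pick v2 -> 18
v12: WRITE c=42  (c history now [(2, 18), (5, 33), (12, 42)])
READ b @v12: history=[(4, 13), (6, 15), (7, 42), (10, 17), (11, 25)] -> pick v11 -> 25
READ b @v6: history=[(4, 13), (6, 15), (7, 42), (10, 17), (11, 25)] -> pick v6 -> 15
READ a @v1: history=[(1, 44), (3, 2), (8, 11), (9, 15)] -> pick v1 -> 44
v13: WRITE a=24  (a history now [(1, 44), (3, 2), (8, 11), (9, 15), (13, 24)])
v14: WRITE c=24  (c history now [(2, 18), (5, 33), (12, 42), (14, 24)])
READ b @v5: history=[(4, 13), (6, 15), (7, 42), (10, 17), (11, 25)] -> pick v4 -> 13
v15: WRITE a=41  (a history now [(1, 44), (3, 2), (8, 11), (9, 15), (13, 24), (15, 41)])
v16: WRITE c=23  (c history now [(2, 18), (5, 33), (12, 42), (14, 24), (16, 23)])
v17: WRITE a=2  (a history now [(1, 44), (3, 2), (8, 11), (9, 15), (13, 24), (15, 41), (17, 2)])
v18: WRITE a=46  (a history now [(1, 44), (3, 2), (8, 11), (9, 15), (13, 24), (15, 41), (17, 2), (18, 46)])
v19: WRITE a=17  (a history now [(1, 44), (3, 2), (8, 11), (9, 15), (13, 24), (15, 41), (17, 2), (18, 46), (19, 17)])
v20: WRITE b=13  (b history now [(4, 13), (6, 15), (7, 42), (10, 17), (11, 25), (20, 13)])
READ b @v2: history=[(4, 13), (6, 15), (7, 42), (10, 17), (11, 25), (20, 13)] -> no version <= 2 -> NONE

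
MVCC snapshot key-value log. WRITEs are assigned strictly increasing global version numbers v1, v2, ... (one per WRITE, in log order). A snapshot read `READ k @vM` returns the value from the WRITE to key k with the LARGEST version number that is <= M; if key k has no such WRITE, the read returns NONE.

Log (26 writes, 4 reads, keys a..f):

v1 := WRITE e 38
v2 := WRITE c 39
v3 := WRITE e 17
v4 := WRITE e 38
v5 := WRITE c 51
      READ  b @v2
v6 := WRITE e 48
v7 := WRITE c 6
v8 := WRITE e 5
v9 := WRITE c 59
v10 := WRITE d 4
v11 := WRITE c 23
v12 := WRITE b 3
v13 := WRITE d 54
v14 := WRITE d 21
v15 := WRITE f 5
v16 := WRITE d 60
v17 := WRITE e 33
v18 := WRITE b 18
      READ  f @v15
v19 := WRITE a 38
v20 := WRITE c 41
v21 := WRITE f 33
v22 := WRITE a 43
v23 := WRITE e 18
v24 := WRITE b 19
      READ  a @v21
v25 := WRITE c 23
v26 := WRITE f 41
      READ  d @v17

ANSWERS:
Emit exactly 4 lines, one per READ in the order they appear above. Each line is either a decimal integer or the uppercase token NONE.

Answer: NONE
5
38
60

Derivation:
v1: WRITE e=38  (e history now [(1, 38)])
v2: WRITE c=39  (c history now [(2, 39)])
v3: WRITE e=17  (e history now [(1, 38), (3, 17)])
v4: WRITE e=38  (e history now [(1, 38), (3, 17), (4, 38)])
v5: WRITE c=51  (c history now [(2, 39), (5, 51)])
READ b @v2: history=[] -> no version <= 2 -> NONE
v6: WRITE e=48  (e history now [(1, 38), (3, 17), (4, 38), (6, 48)])
v7: WRITE c=6  (c history now [(2, 39), (5, 51), (7, 6)])
v8: WRITE e=5  (e history now [(1, 38), (3, 17), (4, 38), (6, 48), (8, 5)])
v9: WRITE c=59  (c history now [(2, 39), (5, 51), (7, 6), (9, 59)])
v10: WRITE d=4  (d history now [(10, 4)])
v11: WRITE c=23  (c history now [(2, 39), (5, 51), (7, 6), (9, 59), (11, 23)])
v12: WRITE b=3  (b history now [(12, 3)])
v13: WRITE d=54  (d history now [(10, 4), (13, 54)])
v14: WRITE d=21  (d history now [(10, 4), (13, 54), (14, 21)])
v15: WRITE f=5  (f history now [(15, 5)])
v16: WRITE d=60  (d history now [(10, 4), (13, 54), (14, 21), (16, 60)])
v17: WRITE e=33  (e history now [(1, 38), (3, 17), (4, 38), (6, 48), (8, 5), (17, 33)])
v18: WRITE b=18  (b history now [(12, 3), (18, 18)])
READ f @v15: history=[(15, 5)] -> pick v15 -> 5
v19: WRITE a=38  (a history now [(19, 38)])
v20: WRITE c=41  (c history now [(2, 39), (5, 51), (7, 6), (9, 59), (11, 23), (20, 41)])
v21: WRITE f=33  (f history now [(15, 5), (21, 33)])
v22: WRITE a=43  (a history now [(19, 38), (22, 43)])
v23: WRITE e=18  (e history now [(1, 38), (3, 17), (4, 38), (6, 48), (8, 5), (17, 33), (23, 18)])
v24: WRITE b=19  (b history now [(12, 3), (18, 18), (24, 19)])
READ a @v21: history=[(19, 38), (22, 43)] -> pick v19 -> 38
v25: WRITE c=23  (c history now [(2, 39), (5, 51), (7, 6), (9, 59), (11, 23), (20, 41), (25, 23)])
v26: WRITE f=41  (f history now [(15, 5), (21, 33), (26, 41)])
READ d @v17: history=[(10, 4), (13, 54), (14, 21), (16, 60)] -> pick v16 -> 60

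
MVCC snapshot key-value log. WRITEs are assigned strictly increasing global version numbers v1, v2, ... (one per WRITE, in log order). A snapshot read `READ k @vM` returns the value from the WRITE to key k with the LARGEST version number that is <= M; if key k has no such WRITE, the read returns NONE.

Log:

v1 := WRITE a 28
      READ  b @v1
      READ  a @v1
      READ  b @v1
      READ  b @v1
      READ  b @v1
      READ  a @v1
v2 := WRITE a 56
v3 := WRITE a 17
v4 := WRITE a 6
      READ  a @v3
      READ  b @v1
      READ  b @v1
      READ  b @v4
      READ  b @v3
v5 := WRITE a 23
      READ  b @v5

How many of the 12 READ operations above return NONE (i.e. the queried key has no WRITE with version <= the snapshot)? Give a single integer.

v1: WRITE a=28  (a history now [(1, 28)])
READ b @v1: history=[] -> no version <= 1 -> NONE
READ a @v1: history=[(1, 28)] -> pick v1 -> 28
READ b @v1: history=[] -> no version <= 1 -> NONE
READ b @v1: history=[] -> no version <= 1 -> NONE
READ b @v1: history=[] -> no version <= 1 -> NONE
READ a @v1: history=[(1, 28)] -> pick v1 -> 28
v2: WRITE a=56  (a history now [(1, 28), (2, 56)])
v3: WRITE a=17  (a history now [(1, 28), (2, 56), (3, 17)])
v4: WRITE a=6  (a history now [(1, 28), (2, 56), (3, 17), (4, 6)])
READ a @v3: history=[(1, 28), (2, 56), (3, 17), (4, 6)] -> pick v3 -> 17
READ b @v1: history=[] -> no version <= 1 -> NONE
READ b @v1: history=[] -> no version <= 1 -> NONE
READ b @v4: history=[] -> no version <= 4 -> NONE
READ b @v3: history=[] -> no version <= 3 -> NONE
v5: WRITE a=23  (a history now [(1, 28), (2, 56), (3, 17), (4, 6), (5, 23)])
READ b @v5: history=[] -> no version <= 5 -> NONE
Read results in order: ['NONE', '28', 'NONE', 'NONE', 'NONE', '28', '17', 'NONE', 'NONE', 'NONE', 'NONE', 'NONE']
NONE count = 9

Answer: 9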